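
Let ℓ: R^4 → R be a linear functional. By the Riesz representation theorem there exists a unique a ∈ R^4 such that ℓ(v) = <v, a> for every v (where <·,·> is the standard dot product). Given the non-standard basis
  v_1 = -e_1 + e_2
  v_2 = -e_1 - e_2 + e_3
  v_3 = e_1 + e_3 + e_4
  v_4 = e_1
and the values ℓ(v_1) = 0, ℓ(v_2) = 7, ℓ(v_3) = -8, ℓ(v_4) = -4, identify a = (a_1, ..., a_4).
a = (-4, -4, -1, -3)

Write a = (a_1, ..., a_4) in the standard basis. For each basis vector v_i, ℓ(v_i) = <v_i, a> is a linear equation in the a_j's. Collect the n equations into a matrix system V a = ℓ, where row i of V is v_i (expressed in the standard basis). Since V is invertible (lower-triangular with 1s on the diagonal, up to permutation), solve by back-substitution:
  V =
[[-1, 1, 0, 0],
 [-1, -1, 1, 0],
 [1, 0, 1, 1],
 [1, 0, 0, 0]]
  V a = (0, 7, -8, -4)
Solving gives a = (-4, -4, -1, -3).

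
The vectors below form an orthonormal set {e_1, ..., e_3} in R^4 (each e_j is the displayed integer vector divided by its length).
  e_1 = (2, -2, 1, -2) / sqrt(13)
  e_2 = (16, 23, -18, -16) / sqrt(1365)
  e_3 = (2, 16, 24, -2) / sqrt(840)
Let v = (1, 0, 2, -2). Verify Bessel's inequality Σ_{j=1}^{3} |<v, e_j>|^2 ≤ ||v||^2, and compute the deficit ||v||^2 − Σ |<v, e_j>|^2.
Σ |<v, e_j>|^2 = 17/2; ||v||^2 = 9; deficit = 1/2

Write each e_j = u_j / sqrt(<u_j, u_j>) where u_j is the displayed integer vector. Then <v, e_j> = <v, u_j> / sqrt(<u_j, u_j>), so |<v, e_j>|^2 = <v, u_j>^2 / <u_j, u_j>.
Coefficients: <v, e_1> = 8/sqrt(13), <v, e_2> = 12/sqrt(1365), <v, e_3> = 54/sqrt(840).
Square and sum: Σ |<v, e_j>|^2 = 17/2.
Compute ||v||^2 = v·v = 9.
Deficit = 9 − 17/2 = 1/2 ≥ 0, confirming Bessel's inequality. (The deficit equals ||v − Σ <v,e_j> e_j||^2, the squared distance from v to span{e_j}.)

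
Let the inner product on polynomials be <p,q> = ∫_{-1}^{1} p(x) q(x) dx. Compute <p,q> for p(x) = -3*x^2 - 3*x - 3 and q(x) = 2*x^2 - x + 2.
<p,q> = -102/5

Expand the product: p(x)·q(x) = -6*x^4 - 3*x^3 - 9*x^2 - 3*x - 6.
∫_{-1}^{1} of each monomial x^k gives [2/(k+1) if k even, 0 if k odd]. Integrating term-by-term (or equivalently evaluating the antiderivative F(x) = -6*x^5/5 - 3*x^4/4 - 3*x^3 - 3*x^2/2 - 6*x at the endpoints):
  F(1) − F(−1) = -249/20 − (159/20) = -102/5.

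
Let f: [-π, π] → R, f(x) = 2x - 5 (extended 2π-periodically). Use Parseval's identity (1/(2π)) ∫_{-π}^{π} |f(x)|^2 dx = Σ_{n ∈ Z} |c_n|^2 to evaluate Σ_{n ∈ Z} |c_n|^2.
Σ |c_n|^2 = 4π^2/3 + 25

Expand and integrate term by term over [-π, π]:
  ∫ (2x)^2 dx = 4·(2π^3/3); ∫ 2·2·(-5)·x dx = 0 (odd integrand); ∫ (-5)^2 dx = 25·2π.
So (1/(2π)) ∫_{-π}^{π} (2x - 5)^2 dx = 4π^2/3 + 25 = 4π^2/3 + 25.
Parseval ⇒ Σ |c_n|^2 = 4π^2/3 + 25.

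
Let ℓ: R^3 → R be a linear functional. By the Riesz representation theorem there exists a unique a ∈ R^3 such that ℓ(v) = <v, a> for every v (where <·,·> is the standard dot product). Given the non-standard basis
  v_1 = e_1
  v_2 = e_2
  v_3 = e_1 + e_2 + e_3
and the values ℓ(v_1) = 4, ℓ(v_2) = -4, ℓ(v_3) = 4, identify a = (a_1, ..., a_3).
a = (4, -4, 4)

Write a = (a_1, ..., a_3) in the standard basis. For each basis vector v_i, ℓ(v_i) = <v_i, a> is a linear equation in the a_j's. Collect the n equations into a matrix system V a = ℓ, where row i of V is v_i (expressed in the standard basis). Since V is invertible (lower-triangular with 1s on the diagonal, up to permutation), solve by back-substitution:
  V =
[[1, 0, 0],
 [0, 1, 0],
 [1, 1, 1]]
  V a = (4, -4, 4)
Solving gives a = (4, -4, 4).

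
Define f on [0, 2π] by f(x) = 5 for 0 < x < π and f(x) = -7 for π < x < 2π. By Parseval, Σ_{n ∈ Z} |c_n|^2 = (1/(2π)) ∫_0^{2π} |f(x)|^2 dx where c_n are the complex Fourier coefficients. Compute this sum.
Σ |c_n|^2 = 37

Parseval equates the L^2 energy of f (normalised by 1/(2π)) with the ℓ^2 sum of its Fourier coefficients: (1/(2π)) ∫_0^{2π} |f|^2 = Σ |c_n|^2.
Compute the left side: (1/(2π)) [∫_0^π 5^2 dx + ∫_π^{2π} (-7)^2 dx] = (1/(2π)) · (25π + 49π) = (25 + 49)/2 = 37.
So Σ_{n ∈ Z} |c_n|^2 = 37.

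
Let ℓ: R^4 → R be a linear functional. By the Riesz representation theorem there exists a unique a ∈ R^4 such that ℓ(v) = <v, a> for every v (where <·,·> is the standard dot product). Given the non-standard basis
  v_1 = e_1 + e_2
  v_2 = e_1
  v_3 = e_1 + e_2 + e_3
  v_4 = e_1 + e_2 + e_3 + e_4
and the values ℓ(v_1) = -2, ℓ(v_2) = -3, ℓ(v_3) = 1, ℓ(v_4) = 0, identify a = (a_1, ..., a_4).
a = (-3, 1, 3, -1)

Write a = (a_1, ..., a_4) in the standard basis. For each basis vector v_i, ℓ(v_i) = <v_i, a> is a linear equation in the a_j's. Collect the n equations into a matrix system V a = ℓ, where row i of V is v_i (expressed in the standard basis). Since V is invertible (lower-triangular with 1s on the diagonal, up to permutation), solve by back-substitution:
  V =
[[1, 1, 0, 0],
 [1, 0, 0, 0],
 [1, 1, 1, 0],
 [1, 1, 1, 1]]
  V a = (-2, -3, 1, 0)
Solving gives a = (-3, 1, 3, -1).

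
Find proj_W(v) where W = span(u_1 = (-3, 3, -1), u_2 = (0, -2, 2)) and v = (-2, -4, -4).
proj_W(v) = (6/11, -2/11, -2/11)

Set up U = [u_1 | ... | u_2] ∈ R^(3×2). The projector onto W = col(U) is P = U (U^T U)^(-1) U^T.
Compute U^T U =
  [19, -8]
  [-8, 8],
and U^T v = (-2, 0).
Solve U^T U · c = U^T v for the coefficients: c = (-2/11, -2/11). The projection is proj_W(v) = U c.
Check: (v - proj_W(v)) · u_1 = 0  (should be 0).
Check: (v - proj_W(v)) · u_2 = 0  (should be 0).
Result: proj_W(v) = (6/11, -2/11, -2/11).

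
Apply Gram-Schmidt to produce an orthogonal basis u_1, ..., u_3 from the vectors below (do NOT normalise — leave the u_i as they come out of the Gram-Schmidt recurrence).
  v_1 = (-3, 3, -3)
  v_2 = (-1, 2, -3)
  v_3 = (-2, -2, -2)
Orthogonal basis:
  u_1 = (-3, 3, -3)
  u_2 = (1, 0, -1)
  u_3 = (-4/3, -8/3, -4/3)

Apply the Gram-Schmidt recurrence
  u_1 = v_1
  u_i = v_i − Σ_{j<i} ((v_i · u_j) / (u_j · u_j)) · u_j.

Step by step this gives:
  u_1 = (-3, 3, -3)
  u_2 = (1, 0, -1)
  u_3 = (-4/3, -8/3, -4/3)

Orthogonality check:
  u_2 · u_1 = 0 (should be 0)
  u_3 · u_1 = 0 (should be 0)
  u_3 · u_2 = 0 (should be 0)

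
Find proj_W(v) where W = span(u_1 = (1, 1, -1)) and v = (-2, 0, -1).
proj_W(v) = (-1/3, -1/3, 1/3)

Set up U = [u_1 | ... | u_1] ∈ R^(3×1). The projector onto W = col(U) is P = U (U^T U)^(-1) U^T.
Compute U^T U =
  [3],
and U^T v = (-1).
Solve U^T U · c = U^T v for the coefficients: c = (-1/3). The projection is proj_W(v) = U c.
Check: (v - proj_W(v)) · u_1 = 0  (should be 0).
Result: proj_W(v) = (-1/3, -1/3, 1/3).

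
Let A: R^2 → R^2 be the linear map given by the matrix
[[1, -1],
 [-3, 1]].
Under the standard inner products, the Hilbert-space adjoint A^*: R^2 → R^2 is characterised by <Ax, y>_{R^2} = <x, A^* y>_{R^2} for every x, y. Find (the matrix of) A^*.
A^* = A^T =
[[1, -3],
 [-1, 1]]

For real matrices with standard dot products, the defining identity <Ax, y> = <x, A^* y> gives (Ax)^T y = x^T (A^*) y, i.e. x^T A^T y = x^T (A^*) y. Since this holds for all x, y, we must have A^* = A^T. Therefore
A^* =
[[1, -3],
 [-1, 1]].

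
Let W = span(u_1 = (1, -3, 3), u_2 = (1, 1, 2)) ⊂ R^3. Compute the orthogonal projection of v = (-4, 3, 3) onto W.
proj_W(v) = (67/98, 243/98, 45/49)

Set up U = [u_1 | ... | u_2] ∈ R^(3×2). The projector onto W = col(U) is P = U (U^T U)^(-1) U^T.
Compute U^T U =
  [19, 4]
  [4, 6],
and U^T v = (-4, 5).
Solve U^T U · c = U^T v for the coefficients: c = (-22/49, 111/98). The projection is proj_W(v) = U c.
Check: (v - proj_W(v)) · u_1 = 0  (should be 0).
Check: (v - proj_W(v)) · u_2 = 0  (should be 0).
Result: proj_W(v) = (67/98, 243/98, 45/49).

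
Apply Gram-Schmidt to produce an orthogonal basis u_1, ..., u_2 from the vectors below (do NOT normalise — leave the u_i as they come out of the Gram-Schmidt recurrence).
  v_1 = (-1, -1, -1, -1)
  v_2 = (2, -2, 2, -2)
Orthogonal basis:
  u_1 = (-1, -1, -1, -1)
  u_2 = (2, -2, 2, -2)

Apply the Gram-Schmidt recurrence
  u_1 = v_1
  u_i = v_i − Σ_{j<i} ((v_i · u_j) / (u_j · u_j)) · u_j.

Step by step this gives:
  u_1 = (-1, -1, -1, -1)
  u_2 = (2, -2, 2, -2)

Orthogonality check:
  u_2 · u_1 = 0 (should be 0)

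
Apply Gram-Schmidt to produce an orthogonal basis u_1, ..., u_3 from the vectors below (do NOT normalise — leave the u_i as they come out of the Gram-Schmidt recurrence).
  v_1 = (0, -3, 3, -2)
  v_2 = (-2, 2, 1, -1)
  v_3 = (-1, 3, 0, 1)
Orthogonal basis:
  u_1 = (0, -3, 3, -2)
  u_2 = (-2, 41/22, 25/22, -12/11)
  u_3 = (67/219, 62/219, 166/219, 52/73)

Apply the Gram-Schmidt recurrence
  u_1 = v_1
  u_i = v_i − Σ_{j<i} ((v_i · u_j) / (u_j · u_j)) · u_j.

Step by step this gives:
  u_1 = (0, -3, 3, -2)
  u_2 = (-2, 41/22, 25/22, -12/11)
  u_3 = (67/219, 62/219, 166/219, 52/73)

Orthogonality check:
  u_2 · u_1 = 0 (should be 0)
  u_3 · u_1 = 0 (should be 0)
  u_3 · u_2 = 0 (should be 0)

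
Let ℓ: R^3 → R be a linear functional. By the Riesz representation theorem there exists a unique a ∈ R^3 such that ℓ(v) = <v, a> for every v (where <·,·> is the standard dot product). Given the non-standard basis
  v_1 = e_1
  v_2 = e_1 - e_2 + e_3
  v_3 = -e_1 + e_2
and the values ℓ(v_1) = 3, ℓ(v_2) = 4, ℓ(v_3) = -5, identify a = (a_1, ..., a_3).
a = (3, -2, -1)

Write a = (a_1, ..., a_3) in the standard basis. For each basis vector v_i, ℓ(v_i) = <v_i, a> is a linear equation in the a_j's. Collect the n equations into a matrix system V a = ℓ, where row i of V is v_i (expressed in the standard basis). Since V is invertible (lower-triangular with 1s on the diagonal, up to permutation), solve by back-substitution:
  V =
[[1, 0, 0],
 [1, -1, 1],
 [-1, 1, 0]]
  V a = (3, 4, -5)
Solving gives a = (3, -2, -1).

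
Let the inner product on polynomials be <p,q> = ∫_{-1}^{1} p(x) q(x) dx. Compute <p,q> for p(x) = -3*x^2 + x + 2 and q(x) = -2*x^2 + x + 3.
<p,q> = 32/5

Expand the product: p(x)·q(x) = 6*x^4 - 5*x^3 - 12*x^2 + 5*x + 6.
∫_{-1}^{1} of each monomial x^k gives [2/(k+1) if k even, 0 if k odd]. Integrating term-by-term (or equivalently evaluating the antiderivative F(x) = 6*x^5/5 - 5*x^4/4 - 4*x^3 + 5*x^2/2 + 6*x at the endpoints):
  F(1) − F(−1) = 89/20 − (-39/20) = 32/5.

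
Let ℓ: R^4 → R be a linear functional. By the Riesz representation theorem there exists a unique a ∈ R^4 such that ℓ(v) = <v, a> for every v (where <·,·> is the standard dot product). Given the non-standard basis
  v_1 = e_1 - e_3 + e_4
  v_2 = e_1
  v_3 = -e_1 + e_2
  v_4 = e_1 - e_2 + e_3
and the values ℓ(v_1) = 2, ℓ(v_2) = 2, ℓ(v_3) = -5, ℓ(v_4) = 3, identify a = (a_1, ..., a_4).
a = (2, -3, -2, -2)

Write a = (a_1, ..., a_4) in the standard basis. For each basis vector v_i, ℓ(v_i) = <v_i, a> is a linear equation in the a_j's. Collect the n equations into a matrix system V a = ℓ, where row i of V is v_i (expressed in the standard basis). Since V is invertible (lower-triangular with 1s on the diagonal, up to permutation), solve by back-substitution:
  V =
[[1, 0, -1, 1],
 [1, 0, 0, 0],
 [-1, 1, 0, 0],
 [1, -1, 1, 0]]
  V a = (2, 2, -5, 3)
Solving gives a = (2, -3, -2, -2).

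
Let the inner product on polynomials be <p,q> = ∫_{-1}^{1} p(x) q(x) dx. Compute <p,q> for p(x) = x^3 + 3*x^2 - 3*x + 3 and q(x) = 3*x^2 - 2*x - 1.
<p,q> = 24/5

Expand the product: p(x)·q(x) = 3*x^5 + 7*x^4 - 16*x^3 + 12*x^2 - 3*x - 3.
∫_{-1}^{1} of each monomial x^k gives [2/(k+1) if k even, 0 if k odd]. Integrating term-by-term (or equivalently evaluating the antiderivative F(x) = x^6/2 + 7*x^5/5 - 4*x^4 + 4*x^3 - 3*x^2/2 - 3*x at the endpoints):
  F(1) − F(−1) = -13/5 − (-37/5) = 24/5.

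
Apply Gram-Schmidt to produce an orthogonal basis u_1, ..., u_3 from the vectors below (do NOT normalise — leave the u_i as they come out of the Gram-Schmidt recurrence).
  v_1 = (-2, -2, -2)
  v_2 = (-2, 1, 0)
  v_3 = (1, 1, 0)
Orthogonal basis:
  u_1 = (-2, -2, -2)
  u_2 = (-5/3, 4/3, 1/3)
  u_3 = (3/14, 3/7, -9/14)

Apply the Gram-Schmidt recurrence
  u_1 = v_1
  u_i = v_i − Σ_{j<i} ((v_i · u_j) / (u_j · u_j)) · u_j.

Step by step this gives:
  u_1 = (-2, -2, -2)
  u_2 = (-5/3, 4/3, 1/3)
  u_3 = (3/14, 3/7, -9/14)

Orthogonality check:
  u_2 · u_1 = 0 (should be 0)
  u_3 · u_1 = 0 (should be 0)
  u_3 · u_2 = 0 (should be 0)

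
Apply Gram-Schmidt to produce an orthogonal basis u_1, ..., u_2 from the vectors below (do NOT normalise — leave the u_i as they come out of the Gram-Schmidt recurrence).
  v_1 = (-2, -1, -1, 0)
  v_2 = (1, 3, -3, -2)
Orthogonal basis:
  u_1 = (-2, -1, -1, 0)
  u_2 = (1/3, 8/3, -10/3, -2)

Apply the Gram-Schmidt recurrence
  u_1 = v_1
  u_i = v_i − Σ_{j<i} ((v_i · u_j) / (u_j · u_j)) · u_j.

Step by step this gives:
  u_1 = (-2, -1, -1, 0)
  u_2 = (1/3, 8/3, -10/3, -2)

Orthogonality check:
  u_2 · u_1 = 0 (should be 0)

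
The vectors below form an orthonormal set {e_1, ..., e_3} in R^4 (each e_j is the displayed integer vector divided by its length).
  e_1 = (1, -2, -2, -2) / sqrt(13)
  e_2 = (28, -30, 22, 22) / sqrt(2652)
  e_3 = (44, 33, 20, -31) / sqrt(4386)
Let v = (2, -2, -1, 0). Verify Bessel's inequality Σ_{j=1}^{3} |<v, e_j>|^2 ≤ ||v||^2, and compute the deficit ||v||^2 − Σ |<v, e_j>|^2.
Σ |<v, e_j>|^2 = 355/43; ||v||^2 = 9; deficit = 32/43

Write each e_j = u_j / sqrt(<u_j, u_j>) where u_j is the displayed integer vector. Then <v, e_j> = <v, u_j> / sqrt(<u_j, u_j>), so |<v, e_j>|^2 = <v, u_j>^2 / <u_j, u_j>.
Coefficients: <v, e_1> = 8/sqrt(13), <v, e_2> = 94/sqrt(2652), <v, e_3> = 2/sqrt(4386).
Square and sum: Σ |<v, e_j>|^2 = 355/43.
Compute ||v||^2 = v·v = 9.
Deficit = 9 − 355/43 = 32/43 ≥ 0, confirming Bessel's inequality. (The deficit equals ||v − Σ <v,e_j> e_j||^2, the squared distance from v to span{e_j}.)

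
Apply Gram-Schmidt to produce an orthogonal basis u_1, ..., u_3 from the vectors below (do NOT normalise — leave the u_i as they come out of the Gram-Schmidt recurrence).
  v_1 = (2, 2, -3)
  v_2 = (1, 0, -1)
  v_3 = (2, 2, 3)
Orthogonal basis:
  u_1 = (2, 2, -3)
  u_2 = (7/17, -10/17, -2/17)
  u_3 = (8/3, 4/3, 8/3)

Apply the Gram-Schmidt recurrence
  u_1 = v_1
  u_i = v_i − Σ_{j<i} ((v_i · u_j) / (u_j · u_j)) · u_j.

Step by step this gives:
  u_1 = (2, 2, -3)
  u_2 = (7/17, -10/17, -2/17)
  u_3 = (8/3, 4/3, 8/3)

Orthogonality check:
  u_2 · u_1 = 0 (should be 0)
  u_3 · u_1 = 0 (should be 0)
  u_3 · u_2 = 0 (should be 0)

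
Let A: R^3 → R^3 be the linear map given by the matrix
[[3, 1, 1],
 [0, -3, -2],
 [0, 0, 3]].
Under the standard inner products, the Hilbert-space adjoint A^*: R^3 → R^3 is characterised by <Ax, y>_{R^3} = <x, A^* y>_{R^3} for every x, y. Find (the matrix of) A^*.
A^* = A^T =
[[3, 0, 0],
 [1, -3, 0],
 [1, -2, 3]]

For real matrices with standard dot products, the defining identity <Ax, y> = <x, A^* y> gives (Ax)^T y = x^T (A^*) y, i.e. x^T A^T y = x^T (A^*) y. Since this holds for all x, y, we must have A^* = A^T. Therefore
A^* =
[[3, 0, 0],
 [1, -3, 0],
 [1, -2, 3]].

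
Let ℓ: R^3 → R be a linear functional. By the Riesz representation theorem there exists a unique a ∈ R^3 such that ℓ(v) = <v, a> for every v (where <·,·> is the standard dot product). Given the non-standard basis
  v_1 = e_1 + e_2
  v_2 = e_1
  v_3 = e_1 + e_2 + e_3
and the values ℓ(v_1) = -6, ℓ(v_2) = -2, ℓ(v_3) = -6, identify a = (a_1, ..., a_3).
a = (-2, -4, 0)

Write a = (a_1, ..., a_3) in the standard basis. For each basis vector v_i, ℓ(v_i) = <v_i, a> is a linear equation in the a_j's. Collect the n equations into a matrix system V a = ℓ, where row i of V is v_i (expressed in the standard basis). Since V is invertible (lower-triangular with 1s on the diagonal, up to permutation), solve by back-substitution:
  V =
[[1, 1, 0],
 [1, 0, 0],
 [1, 1, 1]]
  V a = (-6, -2, -6)
Solving gives a = (-2, -4, 0).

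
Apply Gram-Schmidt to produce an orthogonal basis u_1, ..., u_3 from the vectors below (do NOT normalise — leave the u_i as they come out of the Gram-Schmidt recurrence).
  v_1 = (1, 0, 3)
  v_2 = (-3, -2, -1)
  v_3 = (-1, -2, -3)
Orthogonal basis:
  u_1 = (1, 0, 3)
  u_2 = (-12/5, -2, 4/5)
  u_3 = (12/13, -16/13, -4/13)

Apply the Gram-Schmidt recurrence
  u_1 = v_1
  u_i = v_i − Σ_{j<i} ((v_i · u_j) / (u_j · u_j)) · u_j.

Step by step this gives:
  u_1 = (1, 0, 3)
  u_2 = (-12/5, -2, 4/5)
  u_3 = (12/13, -16/13, -4/13)

Orthogonality check:
  u_2 · u_1 = 0 (should be 0)
  u_3 · u_1 = 0 (should be 0)
  u_3 · u_2 = 0 (should be 0)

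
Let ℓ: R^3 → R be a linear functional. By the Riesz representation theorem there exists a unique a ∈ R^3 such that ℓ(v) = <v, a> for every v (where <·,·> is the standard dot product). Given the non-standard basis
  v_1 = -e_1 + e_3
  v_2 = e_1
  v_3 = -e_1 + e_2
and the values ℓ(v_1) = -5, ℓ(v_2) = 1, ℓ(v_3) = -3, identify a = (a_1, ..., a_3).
a = (1, -2, -4)

Write a = (a_1, ..., a_3) in the standard basis. For each basis vector v_i, ℓ(v_i) = <v_i, a> is a linear equation in the a_j's. Collect the n equations into a matrix system V a = ℓ, where row i of V is v_i (expressed in the standard basis). Since V is invertible (lower-triangular with 1s on the diagonal, up to permutation), solve by back-substitution:
  V =
[[-1, 0, 1],
 [1, 0, 0],
 [-1, 1, 0]]
  V a = (-5, 1, -3)
Solving gives a = (1, -2, -4).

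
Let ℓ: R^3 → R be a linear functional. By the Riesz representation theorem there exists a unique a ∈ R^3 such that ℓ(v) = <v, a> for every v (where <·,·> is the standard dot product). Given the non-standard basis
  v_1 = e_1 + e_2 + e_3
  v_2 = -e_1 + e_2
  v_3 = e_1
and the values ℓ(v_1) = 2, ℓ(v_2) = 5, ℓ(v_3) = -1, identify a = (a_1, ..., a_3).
a = (-1, 4, -1)

Write a = (a_1, ..., a_3) in the standard basis. For each basis vector v_i, ℓ(v_i) = <v_i, a> is a linear equation in the a_j's. Collect the n equations into a matrix system V a = ℓ, where row i of V is v_i (expressed in the standard basis). Since V is invertible (lower-triangular with 1s on the diagonal, up to permutation), solve by back-substitution:
  V =
[[1, 1, 1],
 [-1, 1, 0],
 [1, 0, 0]]
  V a = (2, 5, -1)
Solving gives a = (-1, 4, -1).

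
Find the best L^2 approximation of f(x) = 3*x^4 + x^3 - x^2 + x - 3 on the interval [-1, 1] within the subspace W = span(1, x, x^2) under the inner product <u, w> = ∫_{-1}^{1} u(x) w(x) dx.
g(x) = 11*x^2/7 + 8*x/5 - 114/35

The best approximation g ∈ W is the orthogonal projection of f onto W. Writing g = a_0 + a_1 x + a_2 x^2, the coefficients solve the normal equations G · a = b where
  G_{ij} = <φ_i, φ_j> and b_i = <f, φ_i>, with φ_0 = 1, φ_1 = x, φ_2 = x^2.
G =
  [2, 0, 2/3]
  [0, 2/3, 0]
  [2/3, 0, 2/5],
b = (-82/15, 16/15, -54/35).
Solving gives a_0 = -114/35, a_1 = 8/5, a_2 = 11/7, so
  g(x) = 11*x^2/7 + 8*x/5 - 114/35.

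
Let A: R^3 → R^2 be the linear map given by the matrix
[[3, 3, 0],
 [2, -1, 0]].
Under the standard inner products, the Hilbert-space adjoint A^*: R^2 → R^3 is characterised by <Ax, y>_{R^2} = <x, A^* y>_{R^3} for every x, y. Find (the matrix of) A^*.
A^* = A^T =
[[3, 2],
 [3, -1],
 [0, 0]]

For real matrices with standard dot products, the defining identity <Ax, y> = <x, A^* y> gives (Ax)^T y = x^T (A^*) y, i.e. x^T A^T y = x^T (A^*) y. Since this holds for all x, y, we must have A^* = A^T. Therefore
A^* =
[[3, 2],
 [3, -1],
 [0, 0]].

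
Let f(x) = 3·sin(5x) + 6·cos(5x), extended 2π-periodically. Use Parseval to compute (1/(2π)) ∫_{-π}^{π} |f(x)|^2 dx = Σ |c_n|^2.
Σ |c_n|^2 = 45/2

Expand |f|^2 and use orthogonality of {sin(nx), cos(mx)} on [-π, π]:
  ∫_{-π}^{π} sin(nx)^2 dx = π, ∫ cos(mx)^2 dx = π, and cross terms integrate to 0.
So ∫_{-π}^{π} f(x)^2 dx = 3^2 · π + 6^2 · π = (9 + 36)π.
Divide by 2π: (9 + 36)/2 = 45/2.
By Parseval, this equals Σ |c_n|^2.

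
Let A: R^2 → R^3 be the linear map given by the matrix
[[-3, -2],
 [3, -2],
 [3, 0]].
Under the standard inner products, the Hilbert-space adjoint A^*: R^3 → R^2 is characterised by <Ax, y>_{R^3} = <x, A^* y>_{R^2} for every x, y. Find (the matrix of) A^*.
A^* = A^T =
[[-3, 3, 3],
 [-2, -2, 0]]

For real matrices with standard dot products, the defining identity <Ax, y> = <x, A^* y> gives (Ax)^T y = x^T (A^*) y, i.e. x^T A^T y = x^T (A^*) y. Since this holds for all x, y, we must have A^* = A^T. Therefore
A^* =
[[-3, 3, 3],
 [-2, -2, 0]].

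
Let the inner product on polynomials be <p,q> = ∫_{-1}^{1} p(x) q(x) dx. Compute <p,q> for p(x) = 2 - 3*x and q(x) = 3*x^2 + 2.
<p,q> = 12

Expand the product: p(x)·q(x) = -9*x^3 + 6*x^2 - 6*x + 4.
∫_{-1}^{1} of each monomial x^k gives [2/(k+1) if k even, 0 if k odd]. Integrating term-by-term (or equivalently evaluating the antiderivative F(x) = -9*x^4/4 + 2*x^3 - 3*x^2 + 4*x at the endpoints):
  F(1) − F(−1) = 3/4 − (-45/4) = 12.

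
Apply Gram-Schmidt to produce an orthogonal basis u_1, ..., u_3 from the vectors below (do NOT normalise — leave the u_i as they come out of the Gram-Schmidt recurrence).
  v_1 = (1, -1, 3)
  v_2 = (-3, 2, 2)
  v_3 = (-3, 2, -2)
Orthogonal basis:
  u_1 = (1, -1, 3)
  u_2 = (-34/11, 23/11, 19/11)
  u_3 = (-16/93, -22/93, -2/93)

Apply the Gram-Schmidt recurrence
  u_1 = v_1
  u_i = v_i − Σ_{j<i} ((v_i · u_j) / (u_j · u_j)) · u_j.

Step by step this gives:
  u_1 = (1, -1, 3)
  u_2 = (-34/11, 23/11, 19/11)
  u_3 = (-16/93, -22/93, -2/93)

Orthogonality check:
  u_2 · u_1 = 0 (should be 0)
  u_3 · u_1 = 0 (should be 0)
  u_3 · u_2 = 0 (should be 0)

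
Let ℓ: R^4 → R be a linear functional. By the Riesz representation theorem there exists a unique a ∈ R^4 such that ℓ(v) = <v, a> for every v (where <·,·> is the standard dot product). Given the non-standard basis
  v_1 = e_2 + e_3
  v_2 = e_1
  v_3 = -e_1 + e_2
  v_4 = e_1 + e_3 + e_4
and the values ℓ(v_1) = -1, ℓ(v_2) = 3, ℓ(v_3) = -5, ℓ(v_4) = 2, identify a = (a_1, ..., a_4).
a = (3, -2, 1, -2)

Write a = (a_1, ..., a_4) in the standard basis. For each basis vector v_i, ℓ(v_i) = <v_i, a> is a linear equation in the a_j's. Collect the n equations into a matrix system V a = ℓ, where row i of V is v_i (expressed in the standard basis). Since V is invertible (lower-triangular with 1s on the diagonal, up to permutation), solve by back-substitution:
  V =
[[0, 1, 1, 0],
 [1, 0, 0, 0],
 [-1, 1, 0, 0],
 [1, 0, 1, 1]]
  V a = (-1, 3, -5, 2)
Solving gives a = (3, -2, 1, -2).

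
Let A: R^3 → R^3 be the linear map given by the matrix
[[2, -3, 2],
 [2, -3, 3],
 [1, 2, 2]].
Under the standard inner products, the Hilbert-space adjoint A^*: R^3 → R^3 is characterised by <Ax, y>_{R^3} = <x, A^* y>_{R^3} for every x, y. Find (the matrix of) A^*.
A^* = A^T =
[[2, 2, 1],
 [-3, -3, 2],
 [2, 3, 2]]

For real matrices with standard dot products, the defining identity <Ax, y> = <x, A^* y> gives (Ax)^T y = x^T (A^*) y, i.e. x^T A^T y = x^T (A^*) y. Since this holds for all x, y, we must have A^* = A^T. Therefore
A^* =
[[2, 2, 1],
 [-3, -3, 2],
 [2, 3, 2]].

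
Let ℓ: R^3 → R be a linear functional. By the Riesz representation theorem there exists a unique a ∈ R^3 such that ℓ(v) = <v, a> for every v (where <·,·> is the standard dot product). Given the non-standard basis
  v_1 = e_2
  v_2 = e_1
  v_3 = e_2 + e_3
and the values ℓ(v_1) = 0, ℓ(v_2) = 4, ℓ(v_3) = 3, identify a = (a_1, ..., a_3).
a = (4, 0, 3)

Write a = (a_1, ..., a_3) in the standard basis. For each basis vector v_i, ℓ(v_i) = <v_i, a> is a linear equation in the a_j's. Collect the n equations into a matrix system V a = ℓ, where row i of V is v_i (expressed in the standard basis). Since V is invertible (lower-triangular with 1s on the diagonal, up to permutation), solve by back-substitution:
  V =
[[0, 1, 0],
 [1, 0, 0],
 [0, 1, 1]]
  V a = (0, 4, 3)
Solving gives a = (4, 0, 3).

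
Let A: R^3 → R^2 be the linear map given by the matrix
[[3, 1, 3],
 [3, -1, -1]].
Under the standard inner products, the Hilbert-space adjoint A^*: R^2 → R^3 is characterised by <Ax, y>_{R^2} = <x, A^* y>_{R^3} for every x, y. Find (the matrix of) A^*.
A^* = A^T =
[[3, 3],
 [1, -1],
 [3, -1]]

For real matrices with standard dot products, the defining identity <Ax, y> = <x, A^* y> gives (Ax)^T y = x^T (A^*) y, i.e. x^T A^T y = x^T (A^*) y. Since this holds for all x, y, we must have A^* = A^T. Therefore
A^* =
[[3, 3],
 [1, -1],
 [3, -1]].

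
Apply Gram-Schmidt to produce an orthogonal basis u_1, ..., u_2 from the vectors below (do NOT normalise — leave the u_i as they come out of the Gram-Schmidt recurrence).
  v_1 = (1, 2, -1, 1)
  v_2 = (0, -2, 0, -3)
Orthogonal basis:
  u_1 = (1, 2, -1, 1)
  u_2 = (1, 0, -1, -2)

Apply the Gram-Schmidt recurrence
  u_1 = v_1
  u_i = v_i − Σ_{j<i} ((v_i · u_j) / (u_j · u_j)) · u_j.

Step by step this gives:
  u_1 = (1, 2, -1, 1)
  u_2 = (1, 0, -1, -2)

Orthogonality check:
  u_2 · u_1 = 0 (should be 0)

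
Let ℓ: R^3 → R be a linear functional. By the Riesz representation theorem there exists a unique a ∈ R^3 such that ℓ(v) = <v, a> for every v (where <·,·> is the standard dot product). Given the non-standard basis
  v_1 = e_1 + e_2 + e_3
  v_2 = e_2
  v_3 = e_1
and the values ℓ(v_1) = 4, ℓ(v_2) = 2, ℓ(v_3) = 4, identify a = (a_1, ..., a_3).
a = (4, 2, -2)

Write a = (a_1, ..., a_3) in the standard basis. For each basis vector v_i, ℓ(v_i) = <v_i, a> is a linear equation in the a_j's. Collect the n equations into a matrix system V a = ℓ, where row i of V is v_i (expressed in the standard basis). Since V is invertible (lower-triangular with 1s on the diagonal, up to permutation), solve by back-substitution:
  V =
[[1, 1, 1],
 [0, 1, 0],
 [1, 0, 0]]
  V a = (4, 2, 4)
Solving gives a = (4, 2, -2).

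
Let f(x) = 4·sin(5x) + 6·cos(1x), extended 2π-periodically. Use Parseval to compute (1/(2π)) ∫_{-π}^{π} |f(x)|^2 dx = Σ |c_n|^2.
Σ |c_n|^2 = 26

Expand |f|^2 and use orthogonality of {sin(nx), cos(mx)} on [-π, π]:
  ∫_{-π}^{π} sin(nx)^2 dx = π, ∫ cos(mx)^2 dx = π, and cross terms integrate to 0.
So ∫_{-π}^{π} f(x)^2 dx = 4^2 · π + 6^2 · π = (16 + 36)π.
Divide by 2π: (16 + 36)/2 = 26.
By Parseval, this equals Σ |c_n|^2.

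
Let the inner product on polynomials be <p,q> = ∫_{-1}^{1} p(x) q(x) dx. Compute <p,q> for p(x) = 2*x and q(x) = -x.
<p,q> = -4/3

Expand the product: p(x)·q(x) = -2*x^2.
∫_{-1}^{1} of each monomial x^k gives [2/(k+1) if k even, 0 if k odd]. Integrating term-by-term (or equivalently evaluating the antiderivative F(x) = -2*x^3/3 at the endpoints):
  F(1) − F(−1) = -2/3 − (2/3) = -4/3.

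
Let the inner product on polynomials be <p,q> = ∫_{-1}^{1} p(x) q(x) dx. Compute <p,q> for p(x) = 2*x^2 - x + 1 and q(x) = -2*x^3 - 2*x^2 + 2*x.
<p,q> = -52/15

Expand the product: p(x)·q(x) = -4*x^5 - 2*x^4 + 4*x^3 - 4*x^2 + 2*x.
∫_{-1}^{1} of each monomial x^k gives [2/(k+1) if k even, 0 if k odd]. Integrating term-by-term (or equivalently evaluating the antiderivative F(x) = -2*x^6/3 - 2*x^5/5 + x^4 - 4*x^3/3 + x^2 at the endpoints):
  F(1) − F(−1) = -2/5 − (46/15) = -52/15.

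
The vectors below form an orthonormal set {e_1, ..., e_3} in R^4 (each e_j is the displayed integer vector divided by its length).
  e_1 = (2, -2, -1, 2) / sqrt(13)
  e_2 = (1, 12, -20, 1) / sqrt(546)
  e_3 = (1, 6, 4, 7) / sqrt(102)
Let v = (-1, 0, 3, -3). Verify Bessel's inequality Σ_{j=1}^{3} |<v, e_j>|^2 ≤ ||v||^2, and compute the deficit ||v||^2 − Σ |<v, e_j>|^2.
Σ |<v, e_j>|^2 = 2117/119; ||v||^2 = 19; deficit = 144/119

Write each e_j = u_j / sqrt(<u_j, u_j>) where u_j is the displayed integer vector. Then <v, e_j> = <v, u_j> / sqrt(<u_j, u_j>), so |<v, e_j>|^2 = <v, u_j>^2 / <u_j, u_j>.
Coefficients: <v, e_1> = -11/sqrt(13), <v, e_2> = -64/sqrt(546), <v, e_3> = -10/sqrt(102).
Square and sum: Σ |<v, e_j>|^2 = 2117/119.
Compute ||v||^2 = v·v = 19.
Deficit = 19 − 2117/119 = 144/119 ≥ 0, confirming Bessel's inequality. (The deficit equals ||v − Σ <v,e_j> e_j||^2, the squared distance from v to span{e_j}.)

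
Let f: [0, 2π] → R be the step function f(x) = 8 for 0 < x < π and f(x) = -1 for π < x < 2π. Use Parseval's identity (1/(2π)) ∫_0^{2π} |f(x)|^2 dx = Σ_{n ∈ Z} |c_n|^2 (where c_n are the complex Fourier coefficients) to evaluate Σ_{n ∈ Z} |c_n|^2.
Σ |c_n|^2 = 65/2

Parseval equates the L^2 energy of f (normalised by 1/(2π)) with the ℓ^2 sum of its Fourier coefficients: (1/(2π)) ∫_0^{2π} |f|^2 = Σ |c_n|^2.
Compute the left side: (1/(2π)) [∫_0^π 8^2 dx + ∫_π^{2π} (-1)^2 dx] = (1/(2π)) · (64π + 1π) = (64 + 1)/2 = 65/2.
So Σ_{n ∈ Z} |c_n|^2 = 65/2.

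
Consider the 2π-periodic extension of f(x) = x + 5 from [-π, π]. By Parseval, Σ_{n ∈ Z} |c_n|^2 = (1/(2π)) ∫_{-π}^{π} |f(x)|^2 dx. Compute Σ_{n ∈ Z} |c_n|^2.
Σ |c_n|^2 = π^2/3 + 25

Expand and integrate term by term over [-π, π]:
  ∫ (x)^2 dx = 1·(2π^3/3); ∫ 2·1·(5)·x dx = 0 (odd integrand); ∫ 5^2 dx = 25·2π.
So (1/(2π)) ∫_{-π}^{π} (x + 5)^2 dx = 1π^2/3 + 25 = π^2/3 + 25.
Parseval ⇒ Σ |c_n|^2 = π^2/3 + 25.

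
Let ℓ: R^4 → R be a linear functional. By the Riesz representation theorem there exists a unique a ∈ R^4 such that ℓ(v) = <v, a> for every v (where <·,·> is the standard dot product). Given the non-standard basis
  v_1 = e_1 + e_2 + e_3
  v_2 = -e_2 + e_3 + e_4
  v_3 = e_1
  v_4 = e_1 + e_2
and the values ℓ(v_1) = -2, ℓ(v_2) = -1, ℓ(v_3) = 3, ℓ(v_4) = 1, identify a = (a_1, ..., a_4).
a = (3, -2, -3, 0)

Write a = (a_1, ..., a_4) in the standard basis. For each basis vector v_i, ℓ(v_i) = <v_i, a> is a linear equation in the a_j's. Collect the n equations into a matrix system V a = ℓ, where row i of V is v_i (expressed in the standard basis). Since V is invertible (lower-triangular with 1s on the diagonal, up to permutation), solve by back-substitution:
  V =
[[1, 1, 1, 0],
 [0, -1, 1, 1],
 [1, 0, 0, 0],
 [1, 1, 0, 0]]
  V a = (-2, -1, 3, 1)
Solving gives a = (3, -2, -3, 0).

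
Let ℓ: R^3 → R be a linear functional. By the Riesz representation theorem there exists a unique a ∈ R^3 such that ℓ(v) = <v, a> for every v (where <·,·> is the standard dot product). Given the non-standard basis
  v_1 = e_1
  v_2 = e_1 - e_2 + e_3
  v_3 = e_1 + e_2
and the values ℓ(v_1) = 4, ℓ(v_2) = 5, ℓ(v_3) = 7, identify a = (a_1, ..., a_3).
a = (4, 3, 4)

Write a = (a_1, ..., a_3) in the standard basis. For each basis vector v_i, ℓ(v_i) = <v_i, a> is a linear equation in the a_j's. Collect the n equations into a matrix system V a = ℓ, where row i of V is v_i (expressed in the standard basis). Since V is invertible (lower-triangular with 1s on the diagonal, up to permutation), solve by back-substitution:
  V =
[[1, 0, 0],
 [1, -1, 1],
 [1, 1, 0]]
  V a = (4, 5, 7)
Solving gives a = (4, 3, 4).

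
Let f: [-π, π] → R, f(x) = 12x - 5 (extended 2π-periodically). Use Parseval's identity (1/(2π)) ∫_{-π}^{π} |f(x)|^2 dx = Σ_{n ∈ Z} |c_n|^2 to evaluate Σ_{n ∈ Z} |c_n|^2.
Σ |c_n|^2 = 48π^2 + 25

Expand and integrate term by term over [-π, π]:
  ∫ (12x)^2 dx = 144·(2π^3/3); ∫ 2·12·(-5)·x dx = 0 (odd integrand); ∫ (-5)^2 dx = 25·2π.
So (1/(2π)) ∫_{-π}^{π} (12x - 5)^2 dx = 144π^2/3 + 25 = 48π^2 + 25.
Parseval ⇒ Σ |c_n|^2 = 48π^2 + 25.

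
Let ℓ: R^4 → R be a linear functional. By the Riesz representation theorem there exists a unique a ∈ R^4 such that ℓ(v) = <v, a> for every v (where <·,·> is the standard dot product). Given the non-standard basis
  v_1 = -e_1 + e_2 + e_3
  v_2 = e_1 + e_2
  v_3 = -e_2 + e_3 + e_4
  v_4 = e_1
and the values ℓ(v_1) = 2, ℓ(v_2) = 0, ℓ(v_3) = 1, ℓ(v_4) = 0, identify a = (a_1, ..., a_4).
a = (0, 0, 2, -1)

Write a = (a_1, ..., a_4) in the standard basis. For each basis vector v_i, ℓ(v_i) = <v_i, a> is a linear equation in the a_j's. Collect the n equations into a matrix system V a = ℓ, where row i of V is v_i (expressed in the standard basis). Since V is invertible (lower-triangular with 1s on the diagonal, up to permutation), solve by back-substitution:
  V =
[[-1, 1, 1, 0],
 [1, 1, 0, 0],
 [0, -1, 1, 1],
 [1, 0, 0, 0]]
  V a = (2, 0, 1, 0)
Solving gives a = (0, 0, 2, -1).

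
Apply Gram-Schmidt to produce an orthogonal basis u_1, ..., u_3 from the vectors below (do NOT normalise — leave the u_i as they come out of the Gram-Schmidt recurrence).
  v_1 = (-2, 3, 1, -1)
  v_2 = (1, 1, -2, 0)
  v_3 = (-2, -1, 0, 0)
Orthogonal basis:
  u_1 = (-2, 3, 1, -1)
  u_2 = (13/15, 6/5, -29/15, -1/15)
  u_3 = (-128/89, -54/89, -91/89, 3/89)

Apply the Gram-Schmidt recurrence
  u_1 = v_1
  u_i = v_i − Σ_{j<i} ((v_i · u_j) / (u_j · u_j)) · u_j.

Step by step this gives:
  u_1 = (-2, 3, 1, -1)
  u_2 = (13/15, 6/5, -29/15, -1/15)
  u_3 = (-128/89, -54/89, -91/89, 3/89)

Orthogonality check:
  u_2 · u_1 = 0 (should be 0)
  u_3 · u_1 = 0 (should be 0)
  u_3 · u_2 = 0 (should be 0)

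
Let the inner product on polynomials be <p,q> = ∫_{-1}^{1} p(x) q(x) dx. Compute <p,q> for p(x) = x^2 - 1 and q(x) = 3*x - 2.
<p,q> = 8/3

Expand the product: p(x)·q(x) = 3*x^3 - 2*x^2 - 3*x + 2.
∫_{-1}^{1} of each monomial x^k gives [2/(k+1) if k even, 0 if k odd]. Integrating term-by-term (or equivalently evaluating the antiderivative F(x) = 3*x^4/4 - 2*x^3/3 - 3*x^2/2 + 2*x at the endpoints):
  F(1) − F(−1) = 7/12 − (-25/12) = 8/3.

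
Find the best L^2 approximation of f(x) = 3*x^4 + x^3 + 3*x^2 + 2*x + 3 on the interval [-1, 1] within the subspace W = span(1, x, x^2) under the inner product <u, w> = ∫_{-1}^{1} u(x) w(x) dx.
g(x) = 39*x^2/7 + 13*x/5 + 96/35

The best approximation g ∈ W is the orthogonal projection of f onto W. Writing g = a_0 + a_1 x + a_2 x^2, the coefficients solve the normal equations G · a = b where
  G_{ij} = <φ_i, φ_j> and b_i = <f, φ_i>, with φ_0 = 1, φ_1 = x, φ_2 = x^2.
G =
  [2, 0, 2/3]
  [0, 2/3, 0]
  [2/3, 0, 2/5],
b = (46/5, 26/15, 142/35).
Solving gives a_0 = 96/35, a_1 = 13/5, a_2 = 39/7, so
  g(x) = 39*x^2/7 + 13*x/5 + 96/35.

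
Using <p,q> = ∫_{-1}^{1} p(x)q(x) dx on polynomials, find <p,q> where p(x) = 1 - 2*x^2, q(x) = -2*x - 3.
<p,q> = -2

Expand the product: p(x)·q(x) = 4*x^3 + 6*x^2 - 2*x - 3.
∫_{-1}^{1} of each monomial x^k gives [2/(k+1) if k even, 0 if k odd]. Integrating term-by-term (or equivalently evaluating the antiderivative F(x) = x^4 + 2*x^3 - x^2 - 3*x at the endpoints):
  F(1) − F(−1) = -1 − (1) = -2.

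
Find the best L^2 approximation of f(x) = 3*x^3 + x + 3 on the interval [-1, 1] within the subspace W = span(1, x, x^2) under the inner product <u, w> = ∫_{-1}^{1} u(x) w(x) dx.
g(x) = 14*x/5 + 3

The best approximation g ∈ W is the orthogonal projection of f onto W. Writing g = a_0 + a_1 x + a_2 x^2, the coefficients solve the normal equations G · a = b where
  G_{ij} = <φ_i, φ_j> and b_i = <f, φ_i>, with φ_0 = 1, φ_1 = x, φ_2 = x^2.
G =
  [2, 0, 2/3]
  [0, 2/3, 0]
  [2/3, 0, 2/5],
b = (6, 28/15, 2).
Solving gives a_0 = 3, a_1 = 14/5, a_2 = 0, so
  g(x) = 14*x/5 + 3.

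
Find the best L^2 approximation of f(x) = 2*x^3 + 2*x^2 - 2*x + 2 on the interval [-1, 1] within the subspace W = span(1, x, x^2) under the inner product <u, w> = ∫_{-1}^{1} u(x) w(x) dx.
g(x) = 2*x^2 - 4*x/5 + 2

The best approximation g ∈ W is the orthogonal projection of f onto W. Writing g = a_0 + a_1 x + a_2 x^2, the coefficients solve the normal equations G · a = b where
  G_{ij} = <φ_i, φ_j> and b_i = <f, φ_i>, with φ_0 = 1, φ_1 = x, φ_2 = x^2.
G =
  [2, 0, 2/3]
  [0, 2/3, 0]
  [2/3, 0, 2/5],
b = (16/3, -8/15, 32/15).
Solving gives a_0 = 2, a_1 = -4/5, a_2 = 2, so
  g(x) = 2*x^2 - 4*x/5 + 2.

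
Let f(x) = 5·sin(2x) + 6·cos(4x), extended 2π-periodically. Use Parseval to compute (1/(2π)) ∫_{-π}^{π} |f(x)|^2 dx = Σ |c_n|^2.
Σ |c_n|^2 = 61/2

Expand |f|^2 and use orthogonality of {sin(nx), cos(mx)} on [-π, π]:
  ∫_{-π}^{π} sin(nx)^2 dx = π, ∫ cos(mx)^2 dx = π, and cross terms integrate to 0.
So ∫_{-π}^{π} f(x)^2 dx = 5^2 · π + 6^2 · π = (25 + 36)π.
Divide by 2π: (25 + 36)/2 = 61/2.
By Parseval, this equals Σ |c_n|^2.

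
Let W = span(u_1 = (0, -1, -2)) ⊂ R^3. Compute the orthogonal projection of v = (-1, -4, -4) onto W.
proj_W(v) = (0, -12/5, -24/5)

Set up U = [u_1 | ... | u_1] ∈ R^(3×1). The projector onto W = col(U) is P = U (U^T U)^(-1) U^T.
Compute U^T U =
  [5],
and U^T v = (12).
Solve U^T U · c = U^T v for the coefficients: c = (12/5). The projection is proj_W(v) = U c.
Check: (v - proj_W(v)) · u_1 = 0  (should be 0).
Result: proj_W(v) = (0, -12/5, -24/5).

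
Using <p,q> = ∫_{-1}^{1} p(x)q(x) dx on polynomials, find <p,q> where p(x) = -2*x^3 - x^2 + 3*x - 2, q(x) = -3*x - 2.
<p,q> = 86/15

Expand the product: p(x)·q(x) = 6*x^4 + 7*x^3 - 7*x^2 + 4.
∫_{-1}^{1} of each monomial x^k gives [2/(k+1) if k even, 0 if k odd]. Integrating term-by-term (or equivalently evaluating the antiderivative F(x) = 6*x^5/5 + 7*x^4/4 - 7*x^3/3 + 4*x at the endpoints):
  F(1) − F(−1) = 277/60 − (-67/60) = 86/15.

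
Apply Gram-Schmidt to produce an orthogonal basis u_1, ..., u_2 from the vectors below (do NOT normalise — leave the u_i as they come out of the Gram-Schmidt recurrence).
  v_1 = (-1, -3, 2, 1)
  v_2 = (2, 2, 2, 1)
Orthogonal basis:
  u_1 = (-1, -3, 2, 1)
  u_2 = (9/5, 7/5, 12/5, 6/5)

Apply the Gram-Schmidt recurrence
  u_1 = v_1
  u_i = v_i − Σ_{j<i} ((v_i · u_j) / (u_j · u_j)) · u_j.

Step by step this gives:
  u_1 = (-1, -3, 2, 1)
  u_2 = (9/5, 7/5, 12/5, 6/5)

Orthogonality check:
  u_2 · u_1 = 0 (should be 0)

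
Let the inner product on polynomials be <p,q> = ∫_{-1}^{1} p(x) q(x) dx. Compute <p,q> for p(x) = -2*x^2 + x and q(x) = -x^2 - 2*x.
<p,q> = -8/15

Expand the product: p(x)·q(x) = 2*x^4 + 3*x^3 - 2*x^2.
∫_{-1}^{1} of each monomial x^k gives [2/(k+1) if k even, 0 if k odd]. Integrating term-by-term (or equivalently evaluating the antiderivative F(x) = 2*x^5/5 + 3*x^4/4 - 2*x^3/3 at the endpoints):
  F(1) − F(−1) = 29/60 − (61/60) = -8/15.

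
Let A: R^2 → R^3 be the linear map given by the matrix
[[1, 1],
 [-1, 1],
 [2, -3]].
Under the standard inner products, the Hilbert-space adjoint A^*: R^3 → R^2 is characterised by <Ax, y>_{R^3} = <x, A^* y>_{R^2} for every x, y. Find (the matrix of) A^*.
A^* = A^T =
[[1, -1, 2],
 [1, 1, -3]]

For real matrices with standard dot products, the defining identity <Ax, y> = <x, A^* y> gives (Ax)^T y = x^T (A^*) y, i.e. x^T A^T y = x^T (A^*) y. Since this holds for all x, y, we must have A^* = A^T. Therefore
A^* =
[[1, -1, 2],
 [1, 1, -3]].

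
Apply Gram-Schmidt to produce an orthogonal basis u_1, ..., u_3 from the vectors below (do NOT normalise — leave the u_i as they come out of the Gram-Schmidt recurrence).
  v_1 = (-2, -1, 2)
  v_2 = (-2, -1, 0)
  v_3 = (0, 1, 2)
Orthogonal basis:
  u_1 = (-2, -1, 2)
  u_2 = (-8/9, -4/9, -10/9)
  u_3 = (-2/5, 4/5, 0)

Apply the Gram-Schmidt recurrence
  u_1 = v_1
  u_i = v_i − Σ_{j<i} ((v_i · u_j) / (u_j · u_j)) · u_j.

Step by step this gives:
  u_1 = (-2, -1, 2)
  u_2 = (-8/9, -4/9, -10/9)
  u_3 = (-2/5, 4/5, 0)

Orthogonality check:
  u_2 · u_1 = 0 (should be 0)
  u_3 · u_1 = 0 (should be 0)
  u_3 · u_2 = 0 (should be 0)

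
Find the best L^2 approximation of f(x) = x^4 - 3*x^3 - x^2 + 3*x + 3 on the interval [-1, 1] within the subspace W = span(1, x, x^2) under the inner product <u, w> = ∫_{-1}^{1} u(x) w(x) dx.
g(x) = -x^2/7 + 6*x/5 + 102/35

The best approximation g ∈ W is the orthogonal projection of f onto W. Writing g = a_0 + a_1 x + a_2 x^2, the coefficients solve the normal equations G · a = b where
  G_{ij} = <φ_i, φ_j> and b_i = <f, φ_i>, with φ_0 = 1, φ_1 = x, φ_2 = x^2.
G =
  [2, 0, 2/3]
  [0, 2/3, 0]
  [2/3, 0, 2/5],
b = (86/15, 4/5, 66/35).
Solving gives a_0 = 102/35, a_1 = 6/5, a_2 = -1/7, so
  g(x) = -x^2/7 + 6*x/5 + 102/35.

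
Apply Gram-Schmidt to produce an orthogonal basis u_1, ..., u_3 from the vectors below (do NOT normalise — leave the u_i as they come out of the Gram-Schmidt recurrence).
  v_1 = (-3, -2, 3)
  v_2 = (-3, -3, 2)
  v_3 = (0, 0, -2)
Orthogonal basis:
  u_1 = (-3, -2, 3)
  u_2 = (-3/22, -12/11, -19/22)
  u_3 = (-30/43, 18/43, -18/43)

Apply the Gram-Schmidt recurrence
  u_1 = v_1
  u_i = v_i − Σ_{j<i} ((v_i · u_j) / (u_j · u_j)) · u_j.

Step by step this gives:
  u_1 = (-3, -2, 3)
  u_2 = (-3/22, -12/11, -19/22)
  u_3 = (-30/43, 18/43, -18/43)

Orthogonality check:
  u_2 · u_1 = 0 (should be 0)
  u_3 · u_1 = 0 (should be 0)
  u_3 · u_2 = 0 (should be 0)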